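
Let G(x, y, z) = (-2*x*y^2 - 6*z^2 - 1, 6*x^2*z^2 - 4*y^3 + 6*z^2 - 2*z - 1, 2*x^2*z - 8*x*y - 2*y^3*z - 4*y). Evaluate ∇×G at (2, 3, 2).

(∇×G)₁ = ∂G₃/∂y − ∂G₂/∂z = -12*x^2*z - 8*x - 6*y^2*z - 12*z - 2
(∇×G)₂ = ∂G₁/∂z − ∂G₃/∂x = -4*x*z + 8*y - 12*z
(∇×G)₃ = ∂G₂/∂x − ∂G₁/∂y = 4*x*y + 12*x*z^2
∇×G = (-12*x^2*z - 8*x - 6*y^2*z - 12*z - 2, -4*x*z + 8*y - 12*z, 4*x*y + 12*x*z^2)
At (2, 3, 2): (-246, -16, 120).

(-246, -16, 120)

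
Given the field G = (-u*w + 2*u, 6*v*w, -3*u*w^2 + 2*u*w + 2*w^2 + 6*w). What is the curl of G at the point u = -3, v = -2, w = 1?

(12, 4, 0)

(∇×G)₁ = ∂G₃/∂v − ∂G₂/∂w = -6*v
(∇×G)₂ = ∂G₁/∂w − ∂G₃/∂u = -u + 3*w^2 - 2*w
(∇×G)₃ = ∂G₂/∂u − ∂G₁/∂v = 0
∇×G = (-6*v, -u + 3*w^2 - 2*w, 0)
At (-3, -2, 1): (12, 4, 0).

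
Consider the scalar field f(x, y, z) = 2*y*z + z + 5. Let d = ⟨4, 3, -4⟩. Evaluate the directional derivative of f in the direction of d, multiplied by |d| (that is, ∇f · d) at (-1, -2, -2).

0

∂f/∂x = 0
∂f/∂y = 2*z
∂f/∂z = 2*y + 1
∇f at (-1, -2, -2) = (0, -4, -3)
∇f · d = (0)(4) + (-4)(3) + (-3)(-4) = 0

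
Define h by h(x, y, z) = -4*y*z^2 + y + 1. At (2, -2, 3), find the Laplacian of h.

∂²h/∂x² = 0
∂²h/∂y² = 0
∂²h/∂z² = -8*y
∇²h = -8*y
At (2, -2, 3): 16.

16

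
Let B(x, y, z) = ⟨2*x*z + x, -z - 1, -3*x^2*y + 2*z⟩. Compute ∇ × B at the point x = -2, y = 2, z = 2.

(-11, -28, 0)

(∇×B)₁ = ∂B₃/∂y − ∂B₂/∂z = -3*x^2 + 1
(∇×B)₂ = ∂B₁/∂z − ∂B₃/∂x = 6*x*y + 2*x
(∇×B)₃ = ∂B₂/∂x − ∂B₁/∂y = 0
∇×B = (-3*x^2 + 1, 6*x*y + 2*x, 0)
At (-2, 2, 2): (-11, -28, 0).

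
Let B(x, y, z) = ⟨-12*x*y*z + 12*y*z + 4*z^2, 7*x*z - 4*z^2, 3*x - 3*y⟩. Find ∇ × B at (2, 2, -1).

(∇×B)₁ = ∂B₃/∂y − ∂B₂/∂z = -7*x + 8*z - 3
(∇×B)₂ = ∂B₁/∂z − ∂B₃/∂x = -12*x*y + 12*y + 8*z - 3
(∇×B)₃ = ∂B₂/∂x − ∂B₁/∂y = 12*x*z - 5*z
∇×B = (-7*x + 8*z - 3, -12*x*y + 12*y + 8*z - 3, 12*x*z - 5*z)
At (2, 2, -1): (-25, -35, -19).

(-25, -35, -19)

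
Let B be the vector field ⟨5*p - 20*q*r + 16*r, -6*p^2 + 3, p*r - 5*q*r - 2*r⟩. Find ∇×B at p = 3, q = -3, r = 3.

(∇×B)₁ = ∂B₃/∂q − ∂B₂/∂r = -5*r
(∇×B)₂ = ∂B₁/∂r − ∂B₃/∂p = -20*q - r + 16
(∇×B)₃ = ∂B₂/∂p − ∂B₁/∂q = -12*p + 20*r
∇×B = (-5*r, -20*q - r + 16, -12*p + 20*r)
At (3, -3, 3): (-15, 73, 24).

(-15, 73, 24)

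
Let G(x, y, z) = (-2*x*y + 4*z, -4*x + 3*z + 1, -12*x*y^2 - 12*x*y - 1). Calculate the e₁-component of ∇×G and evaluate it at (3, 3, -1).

(∇×G)_1 = ∂G₃/∂y − ∂G₂/∂z
= -24*x*y - 12*x − (3)
= -24*x*y - 12*x - 3
At (3, 3, -1): -255.

-255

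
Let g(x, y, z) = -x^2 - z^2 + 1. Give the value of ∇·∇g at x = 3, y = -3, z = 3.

-4

∂²g/∂x² = -2
∂²g/∂y² = 0
∂²g/∂z² = -2
∇²g = -4
At (3, -3, 3): -4.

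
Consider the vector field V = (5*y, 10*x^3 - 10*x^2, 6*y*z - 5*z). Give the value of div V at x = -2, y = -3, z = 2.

∂V₁/∂x = 0
∂V₂/∂y = 0
∂V₃/∂z = 6*y - 5
∇·V = 6*y - 5
At (-2, -3, 2): -23.

-23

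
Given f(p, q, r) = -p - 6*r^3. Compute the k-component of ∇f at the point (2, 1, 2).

-72

(∇f)_3 = ∂f/∂r = -18*r^2
At (2, 1, 2): -72.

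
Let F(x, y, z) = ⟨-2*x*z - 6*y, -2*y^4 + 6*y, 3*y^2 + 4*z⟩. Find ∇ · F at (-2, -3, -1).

∂F₁/∂x = -2*z
∂F₂/∂y = -8*y^3 + 6
∂F₃/∂z = 4
∇·F = -8*y^3 - 2*z + 10
At (-2, -3, -1): 228.

228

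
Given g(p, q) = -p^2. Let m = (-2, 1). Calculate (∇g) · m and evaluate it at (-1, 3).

∂g/∂p = -2*p
∂g/∂q = 0
∇g at (-1, 3) = (2, 0)
∇g · m = (2)(-2) + (0)(1) = -4

-4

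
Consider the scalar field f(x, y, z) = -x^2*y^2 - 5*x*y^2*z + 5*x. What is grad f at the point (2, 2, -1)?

∂f/∂x = -2*x*y^2 - 5*y^2*z + 5
∂f/∂y = -2*x^2*y - 10*x*y*z
∂f/∂z = -5*x*y^2
∇f = (-2*x*y^2 - 5*y^2*z + 5, -2*x^2*y - 10*x*y*z, -5*x*y^2)
At (2, 2, -1): (9, 24, -40).

(9, 24, -40)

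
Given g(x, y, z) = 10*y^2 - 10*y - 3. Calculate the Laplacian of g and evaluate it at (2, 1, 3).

∂²g/∂x² = 0
∂²g/∂y² = 20
∂²g/∂z² = 0
∇²g = 20
At (2, 1, 3): 20.

20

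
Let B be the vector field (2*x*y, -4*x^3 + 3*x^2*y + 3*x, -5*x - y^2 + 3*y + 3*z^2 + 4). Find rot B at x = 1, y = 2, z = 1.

(-1, 5, 1)

(∇×B)₁ = ∂B₃/∂y − ∂B₂/∂z = -2*y + 3
(∇×B)₂ = ∂B₁/∂z − ∂B₃/∂x = 5
(∇×B)₃ = ∂B₂/∂x − ∂B₁/∂y = -12*x^2 + 6*x*y - 2*x + 3
∇×B = (-2*y + 3, 5, -12*x^2 + 6*x*y - 2*x + 3)
At (1, 2, 1): (-1, 5, 1).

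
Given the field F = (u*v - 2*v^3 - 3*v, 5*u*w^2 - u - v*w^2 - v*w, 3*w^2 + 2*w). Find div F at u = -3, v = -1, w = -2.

-13

∂F₁/∂u = v
∂F₂/∂v = -w^2 - w
∂F₃/∂w = 6*w + 2
∇·F = v - w^2 + 5*w + 2
At (-3, -1, -2): -13.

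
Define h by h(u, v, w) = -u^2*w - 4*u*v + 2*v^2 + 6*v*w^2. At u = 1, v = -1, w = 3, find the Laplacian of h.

∂²h/∂u² = -2*w
∂²h/∂v² = 4
∂²h/∂w² = 12*v
∇²h = 12*v - 2*w + 4
At (1, -1, 3): -14.

-14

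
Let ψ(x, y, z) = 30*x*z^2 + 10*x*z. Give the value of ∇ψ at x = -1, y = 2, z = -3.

∂ψ/∂x = 30*z^2 + 10*z
∂ψ/∂y = 0
∂ψ/∂z = 60*x*z + 10*x
∇ψ = (30*z^2 + 10*z, 0, 60*x*z + 10*x)
At (-1, 2, -3): (240, 0, 170).

(240, 0, 170)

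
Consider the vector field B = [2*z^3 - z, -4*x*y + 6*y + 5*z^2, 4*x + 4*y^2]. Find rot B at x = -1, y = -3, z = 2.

(-44, 19, 12)

(∇×B)₁ = ∂B₃/∂y − ∂B₂/∂z = 8*y - 10*z
(∇×B)₂ = ∂B₁/∂z − ∂B₃/∂x = 6*z^2 - 5
(∇×B)₃ = ∂B₂/∂x − ∂B₁/∂y = -4*y
∇×B = (8*y - 10*z, 6*z^2 - 5, -4*y)
At (-1, -3, 2): (-44, 19, 12).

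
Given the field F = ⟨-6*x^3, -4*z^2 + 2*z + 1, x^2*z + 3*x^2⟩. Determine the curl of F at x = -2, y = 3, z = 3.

(22, 24, 0)

(∇×F)₁ = ∂F₃/∂y − ∂F₂/∂z = 8*z - 2
(∇×F)₂ = ∂F₁/∂z − ∂F₃/∂x = -2*x*z - 6*x
(∇×F)₃ = ∂F₂/∂x − ∂F₁/∂y = 0
∇×F = (8*z - 2, -2*x*z - 6*x, 0)
At (-2, 3, 3): (22, 24, 0).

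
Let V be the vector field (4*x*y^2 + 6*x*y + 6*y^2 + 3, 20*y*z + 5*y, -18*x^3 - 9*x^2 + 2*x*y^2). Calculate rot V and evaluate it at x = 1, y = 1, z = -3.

(-16, 70, -26)

(∇×V)₁ = ∂V₃/∂y − ∂V₂/∂z = 4*x*y - 20*y
(∇×V)₂ = ∂V₁/∂z − ∂V₃/∂x = 54*x^2 + 18*x - 2*y^2
(∇×V)₃ = ∂V₂/∂x − ∂V₁/∂y = -8*x*y - 6*x - 12*y
∇×V = (4*x*y - 20*y, 54*x^2 + 18*x - 2*y^2, -8*x*y - 6*x - 12*y)
At (1, 1, -3): (-16, 70, -26).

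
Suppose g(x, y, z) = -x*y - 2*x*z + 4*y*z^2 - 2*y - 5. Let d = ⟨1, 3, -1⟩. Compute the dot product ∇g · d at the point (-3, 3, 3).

∂g/∂x = -y - 2*z
∂g/∂y = -x + 4*z^2 - 2
∂g/∂z = -2*x + 8*y*z
∇g at (-3, 3, 3) = (-9, 37, 78)
∇g · d = (-9)(1) + (37)(3) + (78)(-1) = 24

24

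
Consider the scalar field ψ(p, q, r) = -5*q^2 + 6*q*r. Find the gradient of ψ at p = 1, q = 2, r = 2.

∂ψ/∂p = 0
∂ψ/∂q = -10*q + 6*r
∂ψ/∂r = 6*q
∇ψ = (0, -10*q + 6*r, 6*q)
At (1, 2, 2): (0, -8, 12).

(0, -8, 12)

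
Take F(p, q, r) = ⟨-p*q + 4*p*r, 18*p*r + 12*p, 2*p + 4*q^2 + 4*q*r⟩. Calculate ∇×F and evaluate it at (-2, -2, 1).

(∇×F)₁ = ∂F₃/∂q − ∂F₂/∂r = -18*p + 8*q + 4*r
(∇×F)₂ = ∂F₁/∂r − ∂F₃/∂p = 4*p - 2
(∇×F)₃ = ∂F₂/∂p − ∂F₁/∂q = p + 18*r + 12
∇×F = (-18*p + 8*q + 4*r, 4*p - 2, p + 18*r + 12)
At (-2, -2, 1): (24, -10, 28).

(24, -10, 28)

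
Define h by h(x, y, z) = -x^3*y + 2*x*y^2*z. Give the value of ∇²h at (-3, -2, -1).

∂²h/∂x² = -6*x*y
∂²h/∂y² = 4*x*z
∂²h/∂z² = 0
∇²h = -6*x*y + 4*x*z
At (-3, -2, -1): -24.

-24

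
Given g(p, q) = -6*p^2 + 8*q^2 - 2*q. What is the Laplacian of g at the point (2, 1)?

∂²g/∂p² = -12
∂²g/∂q² = 16
∇²g = 4
At (2, 1): 4.

4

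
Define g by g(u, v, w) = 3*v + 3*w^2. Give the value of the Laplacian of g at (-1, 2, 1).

∂²g/∂u² = 0
∂²g/∂v² = 0
∂²g/∂w² = 6
∇²g = 6
At (-1, 2, 1): 6.

6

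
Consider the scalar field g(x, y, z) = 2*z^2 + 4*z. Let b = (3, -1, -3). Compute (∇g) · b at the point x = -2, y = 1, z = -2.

∂g/∂x = 0
∂g/∂y = 0
∂g/∂z = 4*z + 4
∇g at (-2, 1, -2) = (0, 0, -4)
∇g · b = (0)(3) + (0)(-1) + (-4)(-3) = 12

12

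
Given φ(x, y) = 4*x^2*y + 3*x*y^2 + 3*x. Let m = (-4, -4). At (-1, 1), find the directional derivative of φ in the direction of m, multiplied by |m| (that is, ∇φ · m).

∂φ/∂x = 8*x*y + 3*y^2 + 3
∂φ/∂y = 4*x^2 + 6*x*y
∇φ at (-1, 1) = (-2, -2)
∇φ · m = (-2)(-4) + (-2)(-4) = 16

16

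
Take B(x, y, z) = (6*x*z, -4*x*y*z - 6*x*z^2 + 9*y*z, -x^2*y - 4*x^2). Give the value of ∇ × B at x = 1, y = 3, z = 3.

(20, 20, -90)

(∇×B)₁ = ∂B₃/∂y − ∂B₂/∂z = -x^2 + 4*x*y + 12*x*z - 9*y
(∇×B)₂ = ∂B₁/∂z − ∂B₃/∂x = 2*x*y + 14*x
(∇×B)₃ = ∂B₂/∂x − ∂B₁/∂y = -4*y*z - 6*z^2
∇×B = (-x^2 + 4*x*y + 12*x*z - 9*y, 2*x*y + 14*x, -4*y*z - 6*z^2)
At (1, 3, 3): (20, 20, -90).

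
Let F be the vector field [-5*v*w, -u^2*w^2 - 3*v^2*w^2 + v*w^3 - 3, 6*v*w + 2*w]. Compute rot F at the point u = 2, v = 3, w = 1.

(59, -15, 1)

(∇×F)₁ = ∂F₃/∂v − ∂F₂/∂w = 2*u^2*w + 6*v^2*w - 3*v*w^2 + 6*w
(∇×F)₂ = ∂F₁/∂w − ∂F₃/∂u = -5*v
(∇×F)₃ = ∂F₂/∂u − ∂F₁/∂v = -2*u*w^2 + 5*w
∇×F = (2*u^2*w + 6*v^2*w - 3*v*w^2 + 6*w, -5*v, -2*u*w^2 + 5*w)
At (2, 3, 1): (59, -15, 1).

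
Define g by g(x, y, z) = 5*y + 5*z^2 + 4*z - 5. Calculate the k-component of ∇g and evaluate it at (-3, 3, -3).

(∇g)_3 = ∂g/∂z = 10*z + 4
At (-3, 3, -3): -26.

-26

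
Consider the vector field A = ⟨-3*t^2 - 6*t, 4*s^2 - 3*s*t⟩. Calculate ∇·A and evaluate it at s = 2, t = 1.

∂A₁/∂s = 0
∂A₂/∂t = -3*s
∇·A = -3*s
At (2, 1): -6.

-6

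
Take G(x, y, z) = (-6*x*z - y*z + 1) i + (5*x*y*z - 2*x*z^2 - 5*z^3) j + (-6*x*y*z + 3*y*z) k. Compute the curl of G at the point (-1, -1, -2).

(∇×G)₁ = ∂G₃/∂y − ∂G₂/∂z = -5*x*y - 2*x*z + 15*z^2 + 3*z
(∇×G)₂ = ∂G₁/∂z − ∂G₃/∂x = -6*x + 6*y*z - y
(∇×G)₃ = ∂G₂/∂x − ∂G₁/∂y = 5*y*z - 2*z^2 + z
∇×G = (-5*x*y - 2*x*z + 15*z^2 + 3*z, -6*x + 6*y*z - y, 5*y*z - 2*z^2 + z)
At (-1, -1, -2): (45, 19, 0).

(45, 19, 0)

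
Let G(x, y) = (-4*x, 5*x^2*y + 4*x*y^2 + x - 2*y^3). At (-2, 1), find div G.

∂G₁/∂x = -4
∂G₂/∂y = 5*x^2 + 8*x*y - 6*y^2
∇·G = 5*x^2 + 8*x*y - 6*y^2 - 4
At (-2, 1): -6.

-6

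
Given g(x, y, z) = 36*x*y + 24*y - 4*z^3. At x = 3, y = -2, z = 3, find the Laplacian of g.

∂²g/∂x² = 0
∂²g/∂y² = 0
∂²g/∂z² = -24*z
∇²g = -24*z
At (3, -2, 3): -72.

-72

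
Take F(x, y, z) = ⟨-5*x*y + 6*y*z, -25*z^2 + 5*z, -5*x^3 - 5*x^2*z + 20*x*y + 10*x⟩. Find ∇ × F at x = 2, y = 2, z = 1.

(∇×F)₁ = ∂F₃/∂y − ∂F₂/∂z = 20*x + 50*z - 5
(∇×F)₂ = ∂F₁/∂z − ∂F₃/∂x = 15*x^2 + 10*x*z - 14*y - 10
(∇×F)₃ = ∂F₂/∂x − ∂F₁/∂y = 5*x - 6*z
∇×F = (20*x + 50*z - 5, 15*x^2 + 10*x*z - 14*y - 10, 5*x - 6*z)
At (2, 2, 1): (85, 42, 4).

(85, 42, 4)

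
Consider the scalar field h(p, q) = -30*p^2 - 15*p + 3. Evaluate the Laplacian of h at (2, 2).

-60

∂²h/∂p² = -60
∂²h/∂q² = 0
∇²h = -60
At (2, 2): -60.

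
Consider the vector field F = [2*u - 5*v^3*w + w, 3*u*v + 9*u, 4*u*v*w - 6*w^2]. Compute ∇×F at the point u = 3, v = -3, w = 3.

(∇×F)₁ = ∂F₃/∂v − ∂F₂/∂w = 4*u*w
(∇×F)₂ = ∂F₁/∂w − ∂F₃/∂u = -5*v^3 - 4*v*w + 1
(∇×F)₃ = ∂F₂/∂u − ∂F₁/∂v = 15*v^2*w + 3*v + 9
∇×F = (4*u*w, -5*v^3 - 4*v*w + 1, 15*v^2*w + 3*v + 9)
At (3, -3, 3): (36, 172, 405).

(36, 172, 405)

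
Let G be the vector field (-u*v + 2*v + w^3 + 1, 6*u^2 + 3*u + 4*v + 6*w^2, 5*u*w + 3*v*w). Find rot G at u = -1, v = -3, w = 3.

(-27, 12, -12)

(∇×G)₁ = ∂G₃/∂v − ∂G₂/∂w = -9*w
(∇×G)₂ = ∂G₁/∂w − ∂G₃/∂u = 3*w^2 - 5*w
(∇×G)₃ = ∂G₂/∂u − ∂G₁/∂v = 13*u + 1
∇×G = (-9*w, 3*w^2 - 5*w, 13*u + 1)
At (-1, -3, 3): (-27, 12, -12).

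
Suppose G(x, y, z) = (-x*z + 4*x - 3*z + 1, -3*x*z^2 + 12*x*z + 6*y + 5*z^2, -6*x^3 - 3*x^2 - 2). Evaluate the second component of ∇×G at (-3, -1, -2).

144

(∇×G)_2 = ∂G₁/∂z − ∂G₃/∂x
= -x - 3 − (-18*x^2 - 6*x)
= 18*x^2 + 5*x - 3
At (-3, -1, -2): 144.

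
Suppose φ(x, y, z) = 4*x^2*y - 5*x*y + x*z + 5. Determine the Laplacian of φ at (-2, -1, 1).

-8

∂²φ/∂x² = 8*y
∂²φ/∂y² = 0
∂²φ/∂z² = 0
∇²φ = 8*y
At (-2, -1, 1): -8.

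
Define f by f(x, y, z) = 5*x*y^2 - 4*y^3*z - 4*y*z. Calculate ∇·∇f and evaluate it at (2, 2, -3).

164

∂²f/∂x² = 0
∂²f/∂y² = 2*(5*x - 12*y*z)
∂²f/∂z² = 0
∇²f = 10*x - 24*y*z
At (2, 2, -3): 164.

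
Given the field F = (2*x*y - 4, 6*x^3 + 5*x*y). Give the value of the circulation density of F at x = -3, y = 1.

173

∂F₂/∂x = 18*x^2 + 5*y
∂F₁/∂y = 2*x
Scalar curl = 18*x^2 - 2*x + 5*y
At (-3, 1): 173.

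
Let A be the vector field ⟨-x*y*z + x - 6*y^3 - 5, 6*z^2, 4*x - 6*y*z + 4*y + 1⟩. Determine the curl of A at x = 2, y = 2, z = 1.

(-14, -8, 74)

(∇×A)₁ = ∂A₃/∂y − ∂A₂/∂z = -18*z + 4
(∇×A)₂ = ∂A₁/∂z − ∂A₃/∂x = -x*y - 4
(∇×A)₃ = ∂A₂/∂x − ∂A₁/∂y = x*z + 18*y^2
∇×A = (-18*z + 4, -x*y - 4, x*z + 18*y^2)
At (2, 2, 1): (-14, -8, 74).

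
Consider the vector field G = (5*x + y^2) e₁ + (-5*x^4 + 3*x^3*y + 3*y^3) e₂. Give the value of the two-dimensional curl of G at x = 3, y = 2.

∂G₂/∂x = -20*x^3 + 9*x^2*y
∂G₁/∂y = 2*y
Scalar curl = -20*x^3 + 9*x^2*y - 2*y
At (3, 2): -382.

-382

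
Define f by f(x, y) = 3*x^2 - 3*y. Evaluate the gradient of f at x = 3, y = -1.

(18, -3)

∂f/∂x = 6*x
∂f/∂y = -3
∇f = (6*x, -3)
At (3, -1): (18, -3).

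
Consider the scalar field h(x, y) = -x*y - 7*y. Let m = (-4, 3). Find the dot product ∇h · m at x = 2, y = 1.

∂h/∂x = -y
∂h/∂y = -x - 7
∇h at (2, 1) = (-1, -9)
∇h · m = (-1)(-4) + (-9)(3) = -23

-23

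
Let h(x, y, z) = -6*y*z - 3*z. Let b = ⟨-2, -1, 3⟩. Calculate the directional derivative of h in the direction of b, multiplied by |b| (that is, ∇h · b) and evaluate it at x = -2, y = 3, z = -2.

-75

∂h/∂x = 0
∂h/∂y = -6*z
∂h/∂z = -6*y - 3
∇h at (-2, 3, -2) = (0, 12, -21)
∇h · b = (0)(-2) + (12)(-1) + (-21)(3) = -75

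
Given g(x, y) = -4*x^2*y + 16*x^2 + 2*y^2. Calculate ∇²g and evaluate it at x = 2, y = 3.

12

∂²g/∂x² = 8*(-y + 4)
∂²g/∂y² = 4
∇²g = -8*y + 36
At (2, 3): 12.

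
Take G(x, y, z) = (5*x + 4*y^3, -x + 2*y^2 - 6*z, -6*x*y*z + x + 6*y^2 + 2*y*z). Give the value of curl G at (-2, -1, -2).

(-34, 11, -13)

(∇×G)₁ = ∂G₃/∂y − ∂G₂/∂z = -6*x*z + 12*y + 2*z + 6
(∇×G)₂ = ∂G₁/∂z − ∂G₃/∂x = 6*y*z - 1
(∇×G)₃ = ∂G₂/∂x − ∂G₁/∂y = -12*y^2 - 1
∇×G = (-6*x*z + 12*y + 2*z + 6, 6*y*z - 1, -12*y^2 - 1)
At (-2, -1, -2): (-34, 11, -13).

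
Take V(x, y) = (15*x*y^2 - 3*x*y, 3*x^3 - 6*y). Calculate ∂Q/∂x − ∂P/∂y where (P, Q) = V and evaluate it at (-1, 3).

96

∂V₂/∂x = 9*x^2
∂V₁/∂y = 30*x*y - 3*x
Scalar curl = 9*x^2 - 30*x*y + 3*x
At (-1, 3): 96.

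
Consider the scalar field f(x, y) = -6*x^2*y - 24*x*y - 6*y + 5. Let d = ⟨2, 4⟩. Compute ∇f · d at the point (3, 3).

∂f/∂x = -12*x*y - 24*y
∂f/∂y = -6*x^2 - 24*x - 6
∇f at (3, 3) = (-180, -132)
∇f · d = (-180)(2) + (-132)(4) = -888

-888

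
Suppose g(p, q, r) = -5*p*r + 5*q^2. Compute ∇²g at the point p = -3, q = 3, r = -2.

10

∂²g/∂p² = 0
∂²g/∂q² = 10
∂²g/∂r² = 0
∇²g = 10
At (-3, 3, -2): 10.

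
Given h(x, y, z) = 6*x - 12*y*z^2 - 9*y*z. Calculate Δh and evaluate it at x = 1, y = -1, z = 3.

24

∂²h/∂x² = 0
∂²h/∂y² = 0
∂²h/∂z² = -24*y
∇²h = -24*y
At (1, -1, 3): 24.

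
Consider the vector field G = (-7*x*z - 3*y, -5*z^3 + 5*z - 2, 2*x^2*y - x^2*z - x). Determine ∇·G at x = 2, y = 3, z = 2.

∂G₁/∂x = -7*z
∂G₂/∂y = 0
∂G₃/∂z = -x^2
∇·G = -x^2 - 7*z
At (2, 3, 2): -18.

-18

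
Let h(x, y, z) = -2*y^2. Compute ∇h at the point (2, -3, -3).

∂h/∂x = 0
∂h/∂y = -4*y
∂h/∂z = 0
∇h = (0, -4*y, 0)
At (2, -3, -3): (0, 12, 0).

(0, 12, 0)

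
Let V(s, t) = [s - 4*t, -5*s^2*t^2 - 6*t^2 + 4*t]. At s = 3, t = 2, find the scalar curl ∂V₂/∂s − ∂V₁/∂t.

-116

∂V₂/∂s = -10*s*t^2
∂V₁/∂t = -4
Scalar curl = -10*s*t^2 + 4
At (3, 2): -116.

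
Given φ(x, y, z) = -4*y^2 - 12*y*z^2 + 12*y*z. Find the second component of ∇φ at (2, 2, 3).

-88

(∇φ)_2 = ∂φ/∂y = -8*y - 12*z^2 + 12*z
At (2, 2, 3): -88.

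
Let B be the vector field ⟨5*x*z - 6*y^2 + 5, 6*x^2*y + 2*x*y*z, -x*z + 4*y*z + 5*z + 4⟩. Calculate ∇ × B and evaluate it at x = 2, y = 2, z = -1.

(∇×B)₁ = ∂B₃/∂y − ∂B₂/∂z = -2*x*y + 4*z
(∇×B)₂ = ∂B₁/∂z − ∂B₃/∂x = 5*x + z
(∇×B)₃ = ∂B₂/∂x − ∂B₁/∂y = 12*x*y + 2*y*z + 12*y
∇×B = (-2*x*y + 4*z, 5*x + z, 12*x*y + 2*y*z + 12*y)
At (2, 2, -1): (-12, 9, 68).

(-12, 9, 68)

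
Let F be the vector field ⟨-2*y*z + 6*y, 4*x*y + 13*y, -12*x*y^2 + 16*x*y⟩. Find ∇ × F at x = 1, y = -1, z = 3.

(40, 30, -4)

(∇×F)₁ = ∂F₃/∂y − ∂F₂/∂z = -24*x*y + 16*x
(∇×F)₂ = ∂F₁/∂z − ∂F₃/∂x = 12*y^2 - 18*y
(∇×F)₃ = ∂F₂/∂x − ∂F₁/∂y = 4*y + 2*z - 6
∇×F = (-24*x*y + 16*x, 12*y^2 - 18*y, 4*y + 2*z - 6)
At (1, -1, 3): (40, 30, -4).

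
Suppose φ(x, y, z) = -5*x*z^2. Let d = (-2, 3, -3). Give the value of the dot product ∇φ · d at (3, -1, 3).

∂φ/∂x = -5*z^2
∂φ/∂y = 0
∂φ/∂z = -10*x*z
∇φ at (3, -1, 3) = (-45, 0, -90)
∇φ · d = (-45)(-2) + (0)(3) + (-90)(-3) = 360

360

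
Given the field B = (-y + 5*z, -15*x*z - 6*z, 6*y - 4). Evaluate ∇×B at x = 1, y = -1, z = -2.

(∇×B)₁ = ∂B₃/∂y − ∂B₂/∂z = 15*x + 12
(∇×B)₂ = ∂B₁/∂z − ∂B₃/∂x = 5
(∇×B)₃ = ∂B₂/∂x − ∂B₁/∂y = -15*z + 1
∇×B = (15*x + 12, 5, -15*z + 1)
At (1, -1, -2): (27, 5, 31).

(27, 5, 31)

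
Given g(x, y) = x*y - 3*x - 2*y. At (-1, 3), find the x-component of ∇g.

(∇g)_1 = ∂g/∂x = y - 3
At (-1, 3): 0.

0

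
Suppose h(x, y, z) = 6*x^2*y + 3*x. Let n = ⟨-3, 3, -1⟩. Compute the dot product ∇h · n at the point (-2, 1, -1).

135

∂h/∂x = 12*x*y + 3
∂h/∂y = 6*x^2
∂h/∂z = 0
∇h at (-2, 1, -1) = (-21, 24, 0)
∇h · n = (-21)(-3) + (24)(3) + (0)(-1) = 135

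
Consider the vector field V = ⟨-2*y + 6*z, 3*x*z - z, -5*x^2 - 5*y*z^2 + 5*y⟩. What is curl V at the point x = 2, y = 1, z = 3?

(-45, 26, 11)

(∇×V)₁ = ∂V₃/∂y − ∂V₂/∂z = -3*x - 5*z^2 + 6
(∇×V)₂ = ∂V₁/∂z − ∂V₃/∂x = 10*x + 6
(∇×V)₃ = ∂V₂/∂x − ∂V₁/∂y = 3*z + 2
∇×V = (-3*x - 5*z^2 + 6, 10*x + 6, 3*z + 2)
At (2, 1, 3): (-45, 26, 11).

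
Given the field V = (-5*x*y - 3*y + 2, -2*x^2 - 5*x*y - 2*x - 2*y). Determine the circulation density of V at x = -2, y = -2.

9

∂V₂/∂x = -4*x - 5*y - 2
∂V₁/∂y = -5*x - 3
Scalar curl = x - 5*y + 1
At (-2, -2): 9.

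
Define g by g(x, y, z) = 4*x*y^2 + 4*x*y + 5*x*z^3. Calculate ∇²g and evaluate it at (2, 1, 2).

∂²g/∂x² = 0
∂²g/∂y² = 8*x
∂²g/∂z² = 30*x*z
∇²g = 30*x*z + 8*x
At (2, 1, 2): 136.

136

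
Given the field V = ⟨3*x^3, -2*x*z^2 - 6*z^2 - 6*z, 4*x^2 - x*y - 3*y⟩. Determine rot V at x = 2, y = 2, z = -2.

(-39, -14, -8)

(∇×V)₁ = ∂V₃/∂y − ∂V₂/∂z = 4*x*z - x + 12*z + 3
(∇×V)₂ = ∂V₁/∂z − ∂V₃/∂x = -8*x + y
(∇×V)₃ = ∂V₂/∂x − ∂V₁/∂y = -2*z^2
∇×V = (4*x*z - x + 12*z + 3, -8*x + y, -2*z^2)
At (2, 2, -2): (-39, -14, -8).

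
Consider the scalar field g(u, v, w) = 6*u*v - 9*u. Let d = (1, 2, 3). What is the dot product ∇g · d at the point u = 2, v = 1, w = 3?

21

∂g/∂u = 6*v - 9
∂g/∂v = 6*u
∂g/∂w = 0
∇g at (2, 1, 3) = (-3, 12, 0)
∇g · d = (-3)(1) + (12)(2) + (0)(3) = 21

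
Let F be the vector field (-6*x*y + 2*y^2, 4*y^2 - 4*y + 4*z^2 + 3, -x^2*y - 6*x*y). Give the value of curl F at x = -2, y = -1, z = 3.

(-16, -2, -8)

(∇×F)₁ = ∂F₃/∂y − ∂F₂/∂z = -x^2 - 6*x - 8*z
(∇×F)₂ = ∂F₁/∂z − ∂F₃/∂x = 2*x*y + 6*y
(∇×F)₃ = ∂F₂/∂x − ∂F₁/∂y = 6*x - 4*y
∇×F = (-x^2 - 6*x - 8*z, 2*x*y + 6*y, 6*x - 4*y)
At (-2, -1, 3): (-16, -2, -8).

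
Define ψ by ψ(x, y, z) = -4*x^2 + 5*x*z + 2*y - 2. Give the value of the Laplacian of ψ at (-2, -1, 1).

∂²ψ/∂x² = -8
∂²ψ/∂y² = 0
∂²ψ/∂z² = 0
∇²ψ = -8
At (-2, -1, 1): -8.

-8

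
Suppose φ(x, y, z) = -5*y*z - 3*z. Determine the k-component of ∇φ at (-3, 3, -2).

(∇φ)_3 = ∂φ/∂z = -5*y - 3
At (-3, 3, -2): -18.

-18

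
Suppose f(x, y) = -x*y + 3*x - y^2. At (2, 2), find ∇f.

(1, -6)

∂f/∂x = -y + 3
∂f/∂y = -x - 2*y
∇f = (-y + 3, -x - 2*y)
At (2, 2): (1, -6).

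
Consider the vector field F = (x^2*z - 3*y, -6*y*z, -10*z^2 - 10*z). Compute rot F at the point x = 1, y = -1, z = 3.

(-6, 1, 3)

(∇×F)₁ = ∂F₃/∂y − ∂F₂/∂z = 6*y
(∇×F)₂ = ∂F₁/∂z − ∂F₃/∂x = x^2
(∇×F)₃ = ∂F₂/∂x − ∂F₁/∂y = 3
∇×F = (6*y, x^2, 3)
At (1, -1, 3): (-6, 1, 3).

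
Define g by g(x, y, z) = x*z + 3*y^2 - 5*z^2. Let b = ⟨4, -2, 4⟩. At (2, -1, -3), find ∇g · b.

∂g/∂x = z
∂g/∂y = 6*y
∂g/∂z = x - 10*z
∇g at (2, -1, -3) = (-3, -6, 32)
∇g · b = (-3)(4) + (-6)(-2) + (32)(4) = 128

128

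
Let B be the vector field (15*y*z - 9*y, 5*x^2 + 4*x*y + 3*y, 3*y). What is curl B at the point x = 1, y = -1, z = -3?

(3, -15, 60)

(∇×B)₁ = ∂B₃/∂y − ∂B₂/∂z = 3
(∇×B)₂ = ∂B₁/∂z − ∂B₃/∂x = 15*y
(∇×B)₃ = ∂B₂/∂x − ∂B₁/∂y = 10*x + 4*y - 15*z + 9
∇×B = (3, 15*y, 10*x + 4*y - 15*z + 9)
At (1, -1, -3): (3, -15, 60).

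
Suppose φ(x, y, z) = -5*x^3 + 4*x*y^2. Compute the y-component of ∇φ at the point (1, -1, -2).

(∇φ)_2 = ∂φ/∂y = 8*x*y
At (1, -1, -2): -8.

-8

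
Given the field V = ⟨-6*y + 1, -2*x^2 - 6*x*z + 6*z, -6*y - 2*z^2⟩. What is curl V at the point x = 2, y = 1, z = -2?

(0, 0, 10)

(∇×V)₁ = ∂V₃/∂y − ∂V₂/∂z = 6*x - 12
(∇×V)₂ = ∂V₁/∂z − ∂V₃/∂x = 0
(∇×V)₃ = ∂V₂/∂x − ∂V₁/∂y = -4*x - 6*z + 6
∇×V = (6*x - 12, 0, -4*x - 6*z + 6)
At (2, 1, -2): (0, 0, 10).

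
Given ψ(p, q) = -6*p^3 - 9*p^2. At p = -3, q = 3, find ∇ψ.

(-108, 0)

∂ψ/∂p = -18*p^2 - 18*p
∂ψ/∂q = 0
∇ψ = (-18*p^2 - 18*p, 0)
At (-3, 3): (-108, 0).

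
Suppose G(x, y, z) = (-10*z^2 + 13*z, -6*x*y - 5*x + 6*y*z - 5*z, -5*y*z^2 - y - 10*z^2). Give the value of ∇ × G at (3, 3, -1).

(-19, 33, -23)

(∇×G)₁ = ∂G₃/∂y − ∂G₂/∂z = -6*y - 5*z^2 + 4
(∇×G)₂ = ∂G₁/∂z − ∂G₃/∂x = -20*z + 13
(∇×G)₃ = ∂G₂/∂x − ∂G₁/∂y = -6*y - 5
∇×G = (-6*y - 5*z^2 + 4, -20*z + 13, -6*y - 5)
At (3, 3, -1): (-19, 33, -23).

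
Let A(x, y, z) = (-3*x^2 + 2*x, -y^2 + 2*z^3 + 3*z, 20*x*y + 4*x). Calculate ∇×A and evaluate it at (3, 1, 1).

(∇×A)₁ = ∂A₃/∂y − ∂A₂/∂z = 20*x - 6*z^2 - 3
(∇×A)₂ = ∂A₁/∂z − ∂A₃/∂x = -20*y - 4
(∇×A)₃ = ∂A₂/∂x − ∂A₁/∂y = 0
∇×A = (20*x - 6*z^2 - 3, -20*y - 4, 0)
At (3, 1, 1): (51, -24, 0).

(51, -24, 0)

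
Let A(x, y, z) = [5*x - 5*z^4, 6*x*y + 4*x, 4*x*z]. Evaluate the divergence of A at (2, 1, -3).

∂A₁/∂x = 5
∂A₂/∂y = 6*x
∂A₃/∂z = 4*x
∇·A = 10*x + 5
At (2, 1, -3): 25.

25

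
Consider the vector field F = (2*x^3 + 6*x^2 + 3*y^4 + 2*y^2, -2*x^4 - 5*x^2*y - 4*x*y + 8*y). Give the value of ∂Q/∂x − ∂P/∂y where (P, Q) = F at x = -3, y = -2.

∂F₂/∂x = -8*x^3 - 10*x*y - 4*y
∂F₁/∂y = 12*y^3 + 4*y
Scalar curl = -8*x^3 - 10*x*y - 12*y^3 - 8*y
At (-3, -2): 268.

268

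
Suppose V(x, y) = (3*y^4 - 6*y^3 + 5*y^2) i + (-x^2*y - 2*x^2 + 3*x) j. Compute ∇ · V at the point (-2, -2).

-4

∂V₁/∂x = 0
∂V₂/∂y = -x^2
∇·V = -x^2
At (-2, -2): -4.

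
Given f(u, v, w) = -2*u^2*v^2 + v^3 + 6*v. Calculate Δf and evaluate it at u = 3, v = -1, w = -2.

-46

∂²f/∂u² = -4*v^2
∂²f/∂v² = 2*(-2*u^2 + 3*v)
∂²f/∂w² = 0
∇²f = -4*u^2 - 4*v^2 + 6*v
At (3, -1, -2): -46.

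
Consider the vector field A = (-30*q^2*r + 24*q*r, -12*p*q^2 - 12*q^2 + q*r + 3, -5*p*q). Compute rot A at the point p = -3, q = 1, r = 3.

(∇×A)₁ = ∂A₃/∂q − ∂A₂/∂r = -5*p - q
(∇×A)₂ = ∂A₁/∂r − ∂A₃/∂p = -30*q^2 + 29*q
(∇×A)₃ = ∂A₂/∂p − ∂A₁/∂q = -12*q^2 + 60*q*r - 24*r
∇×A = (-5*p - q, -30*q^2 + 29*q, -12*q^2 + 60*q*r - 24*r)
At (-3, 1, 3): (14, -1, 96).

(14, -1, 96)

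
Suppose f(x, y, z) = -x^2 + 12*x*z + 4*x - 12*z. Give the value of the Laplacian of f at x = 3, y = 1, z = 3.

-2

∂²f/∂x² = -2
∂²f/∂y² = 0
∂²f/∂z² = 0
∇²f = -2
At (3, 1, 3): -2.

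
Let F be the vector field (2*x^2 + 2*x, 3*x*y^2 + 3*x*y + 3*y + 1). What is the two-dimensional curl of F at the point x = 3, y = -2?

6

∂F₂/∂x = 3*y^2 + 3*y
∂F₁/∂y = 0
Scalar curl = 3*y^2 + 3*y
At (3, -2): 6.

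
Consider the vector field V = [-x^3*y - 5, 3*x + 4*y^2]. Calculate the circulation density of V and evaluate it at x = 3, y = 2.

30

∂V₂/∂x = 3
∂V₁/∂y = -x^3
Scalar curl = x^3 + 3
At (3, 2): 30.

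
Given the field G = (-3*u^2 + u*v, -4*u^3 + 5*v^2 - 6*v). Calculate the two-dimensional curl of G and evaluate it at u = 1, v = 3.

∂G₂/∂u = -12*u^2
∂G₁/∂v = u
Scalar curl = -12*u^2 - u
At (1, 3): -13.

-13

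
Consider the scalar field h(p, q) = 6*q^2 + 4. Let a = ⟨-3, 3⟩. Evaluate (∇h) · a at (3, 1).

∂h/∂p = 0
∂h/∂q = 12*q
∇h at (3, 1) = (0, 12)
∇h · a = (0)(-3) + (12)(3) = 36

36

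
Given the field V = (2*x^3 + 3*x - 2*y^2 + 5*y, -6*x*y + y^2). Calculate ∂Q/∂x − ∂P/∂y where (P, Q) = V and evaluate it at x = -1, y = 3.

∂V₂/∂x = -6*y
∂V₁/∂y = -4*y + 5
Scalar curl = -2*y - 5
At (-1, 3): -11.

-11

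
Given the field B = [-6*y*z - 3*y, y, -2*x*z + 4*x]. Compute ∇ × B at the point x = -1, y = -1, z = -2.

(0, -2, -9)

(∇×B)₁ = ∂B₃/∂y − ∂B₂/∂z = 0
(∇×B)₂ = ∂B₁/∂z − ∂B₃/∂x = -6*y + 2*z - 4
(∇×B)₃ = ∂B₂/∂x − ∂B₁/∂y = 6*z + 3
∇×B = (0, -6*y + 2*z - 4, 6*z + 3)
At (-1, -1, -2): (0, -2, -9).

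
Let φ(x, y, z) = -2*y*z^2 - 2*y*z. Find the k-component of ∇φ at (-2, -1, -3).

(∇φ)_3 = ∂φ/∂z = -4*y*z - 2*y
At (-2, -1, -3): -10.

-10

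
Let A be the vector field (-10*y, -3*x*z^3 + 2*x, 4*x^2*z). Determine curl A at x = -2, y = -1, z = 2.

(∇×A)₁ = ∂A₃/∂y − ∂A₂/∂z = 9*x*z^2
(∇×A)₂ = ∂A₁/∂z − ∂A₃/∂x = -8*x*z
(∇×A)₃ = ∂A₂/∂x − ∂A₁/∂y = -3*z^3 + 12
∇×A = (9*x*z^2, -8*x*z, -3*z^3 + 12)
At (-2, -1, 2): (-72, 32, -12).

(-72, 32, -12)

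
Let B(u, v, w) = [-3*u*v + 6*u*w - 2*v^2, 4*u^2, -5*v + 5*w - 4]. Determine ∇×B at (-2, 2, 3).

(-5, -12, -14)

(∇×B)₁ = ∂B₃/∂v − ∂B₂/∂w = -5
(∇×B)₂ = ∂B₁/∂w − ∂B₃/∂u = 6*u
(∇×B)₃ = ∂B₂/∂u − ∂B₁/∂v = 11*u + 4*v
∇×B = (-5, 6*u, 11*u + 4*v)
At (-2, 2, 3): (-5, -12, -14).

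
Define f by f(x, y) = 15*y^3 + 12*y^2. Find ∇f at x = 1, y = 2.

∂f/∂x = 0
∂f/∂y = 45*y^2 + 24*y
∇f = (0, 45*y^2 + 24*y)
At (1, 2): (0, 228).

(0, 228)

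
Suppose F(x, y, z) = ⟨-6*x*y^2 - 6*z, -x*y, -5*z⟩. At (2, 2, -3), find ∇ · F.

-31

∂F₁/∂x = -6*y^2
∂F₂/∂y = -x
∂F₃/∂z = -5
∇·F = -x - 6*y^2 - 5
At (2, 2, -3): -31.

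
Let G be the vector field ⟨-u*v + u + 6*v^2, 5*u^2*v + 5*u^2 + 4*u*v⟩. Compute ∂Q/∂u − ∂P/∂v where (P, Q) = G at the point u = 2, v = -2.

-2

∂G₂/∂u = 10*u*v + 10*u + 4*v
∂G₁/∂v = -u + 12*v
Scalar curl = 10*u*v + 11*u - 8*v
At (2, -2): -2.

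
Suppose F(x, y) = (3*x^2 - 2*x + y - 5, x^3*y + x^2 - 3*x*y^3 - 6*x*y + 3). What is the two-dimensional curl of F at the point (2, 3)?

∂F₂/∂x = 3*x^2*y + 2*x - 3*y^3 - 6*y
∂F₁/∂y = 1
Scalar curl = 3*x^2*y + 2*x - 3*y^3 - 6*y - 1
At (2, 3): -60.

-60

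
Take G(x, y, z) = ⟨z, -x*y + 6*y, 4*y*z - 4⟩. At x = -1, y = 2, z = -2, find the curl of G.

(∇×G)₁ = ∂G₃/∂y − ∂G₂/∂z = 4*z
(∇×G)₂ = ∂G₁/∂z − ∂G₃/∂x = 1
(∇×G)₃ = ∂G₂/∂x − ∂G₁/∂y = -y
∇×G = (4*z, 1, -y)
At (-1, 2, -2): (-8, 1, -2).

(-8, 1, -2)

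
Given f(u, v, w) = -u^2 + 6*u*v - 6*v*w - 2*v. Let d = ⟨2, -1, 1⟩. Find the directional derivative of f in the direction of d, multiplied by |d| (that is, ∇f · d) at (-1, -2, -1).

-6

∂f/∂u = -2*u + 6*v
∂f/∂v = 6*u - 6*w - 2
∂f/∂w = -6*v
∇f at (-1, -2, -1) = (-10, -2, 12)
∇f · d = (-10)(2) + (-2)(-1) + (12)(1) = -6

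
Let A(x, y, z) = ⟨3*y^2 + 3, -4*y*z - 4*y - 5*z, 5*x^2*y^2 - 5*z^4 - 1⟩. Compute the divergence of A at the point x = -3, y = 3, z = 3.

-556

∂A₁/∂x = 0
∂A₂/∂y = -4*z - 4
∂A₃/∂z = -20*z^3
∇·A = -20*z^3 - 4*z - 4
At (-3, 3, 3): -556.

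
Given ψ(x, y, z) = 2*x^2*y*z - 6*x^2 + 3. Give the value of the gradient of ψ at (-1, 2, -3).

∂ψ/∂x = 4*x*y*z - 12*x
∂ψ/∂y = 2*x^2*z
∂ψ/∂z = 2*x^2*y
∇ψ = (4*x*y*z - 12*x, 2*x^2*z, 2*x^2*y)
At (-1, 2, -3): (36, -6, 4).

(36, -6, 4)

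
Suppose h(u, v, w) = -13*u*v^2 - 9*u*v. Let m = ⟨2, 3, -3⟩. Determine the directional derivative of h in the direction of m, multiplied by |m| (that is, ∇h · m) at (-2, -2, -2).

-326

∂h/∂u = -13*v^2 - 9*v
∂h/∂v = -26*u*v - 9*u
∂h/∂w = 0
∇h at (-2, -2, -2) = (-34, -86, 0)
∇h · m = (-34)(2) + (-86)(3) + (0)(-3) = -326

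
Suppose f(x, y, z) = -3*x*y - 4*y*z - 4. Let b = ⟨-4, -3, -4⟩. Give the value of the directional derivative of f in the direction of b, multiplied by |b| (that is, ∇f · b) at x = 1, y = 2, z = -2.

∂f/∂x = -3*y
∂f/∂y = -3*x - 4*z
∂f/∂z = -4*y
∇f at (1, 2, -2) = (-6, 5, -8)
∇f · b = (-6)(-4) + (5)(-3) + (-8)(-4) = 41

41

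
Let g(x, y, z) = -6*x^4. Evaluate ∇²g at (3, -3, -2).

-648

∂²g/∂x² = -72*x^2
∂²g/∂y² = 0
∂²g/∂z² = 0
∇²g = -72*x^2
At (3, -3, -2): -648.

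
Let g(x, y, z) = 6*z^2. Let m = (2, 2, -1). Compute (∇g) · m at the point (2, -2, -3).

∂g/∂x = 0
∂g/∂y = 0
∂g/∂z = 12*z
∇g at (2, -2, -3) = (0, 0, -36)
∇g · m = (0)(2) + (0)(2) + (-36)(-1) = 36

36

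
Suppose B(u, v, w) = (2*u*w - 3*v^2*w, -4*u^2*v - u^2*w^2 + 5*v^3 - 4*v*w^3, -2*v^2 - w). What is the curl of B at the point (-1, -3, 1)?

(-22, -29, -40)

(∇×B)₁ = ∂B₃/∂v − ∂B₂/∂w = 2*u^2*w + 12*v*w^2 - 4*v
(∇×B)₂ = ∂B₁/∂w − ∂B₃/∂u = 2*u - 3*v^2
(∇×B)₃ = ∂B₂/∂u − ∂B₁/∂v = -8*u*v - 2*u*w^2 + 6*v*w
∇×B = (2*u^2*w + 12*v*w^2 - 4*v, 2*u - 3*v^2, -8*u*v - 2*u*w^2 + 6*v*w)
At (-1, -3, 1): (-22, -29, -40).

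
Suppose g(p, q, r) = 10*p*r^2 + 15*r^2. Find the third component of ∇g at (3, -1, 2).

180

(∇g)_3 = ∂g/∂r = 20*p*r + 30*r
At (3, -1, 2): 180.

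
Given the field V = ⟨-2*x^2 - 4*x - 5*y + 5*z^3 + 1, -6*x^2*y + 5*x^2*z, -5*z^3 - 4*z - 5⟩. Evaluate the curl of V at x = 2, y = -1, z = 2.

(∇×V)₁ = ∂V₃/∂y − ∂V₂/∂z = -5*x^2
(∇×V)₂ = ∂V₁/∂z − ∂V₃/∂x = 15*z^2
(∇×V)₃ = ∂V₂/∂x − ∂V₁/∂y = -12*x*y + 10*x*z + 5
∇×V = (-5*x^2, 15*z^2, -12*x*y + 10*x*z + 5)
At (2, -1, 2): (-20, 60, 69).

(-20, 60, 69)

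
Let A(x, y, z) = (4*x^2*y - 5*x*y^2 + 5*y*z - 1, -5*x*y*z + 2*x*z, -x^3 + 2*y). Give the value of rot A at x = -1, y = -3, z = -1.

(19, -12, 14)

(∇×A)₁ = ∂A₃/∂y − ∂A₂/∂z = 5*x*y - 2*x + 2
(∇×A)₂ = ∂A₁/∂z − ∂A₃/∂x = 3*x^2 + 5*y
(∇×A)₃ = ∂A₂/∂x − ∂A₁/∂y = -4*x^2 + 10*x*y - 5*y*z - 3*z
∇×A = (5*x*y - 2*x + 2, 3*x^2 + 5*y, -4*x^2 + 10*x*y - 5*y*z - 3*z)
At (-1, -3, -1): (19, -12, 14).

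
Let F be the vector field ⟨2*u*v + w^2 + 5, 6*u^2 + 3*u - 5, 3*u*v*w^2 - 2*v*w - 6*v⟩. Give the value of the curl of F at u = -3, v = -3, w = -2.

(-38, 32, -27)

(∇×F)₁ = ∂F₃/∂v − ∂F₂/∂w = 3*u*w^2 - 2*w - 6
(∇×F)₂ = ∂F₁/∂w − ∂F₃/∂u = -3*v*w^2 + 2*w
(∇×F)₃ = ∂F₂/∂u − ∂F₁/∂v = 10*u + 3
∇×F = (3*u*w^2 - 2*w - 6, -3*v*w^2 + 2*w, 10*u + 3)
At (-3, -3, -2): (-38, 32, -27).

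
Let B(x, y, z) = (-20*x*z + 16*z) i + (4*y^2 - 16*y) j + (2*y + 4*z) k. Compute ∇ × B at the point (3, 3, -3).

(∇×B)₁ = ∂B₃/∂y − ∂B₂/∂z = 2
(∇×B)₂ = ∂B₁/∂z − ∂B₃/∂x = -20*x + 16
(∇×B)₃ = ∂B₂/∂x − ∂B₁/∂y = 0
∇×B = (2, -20*x + 16, 0)
At (3, 3, -3): (2, -44, 0).

(2, -44, 0)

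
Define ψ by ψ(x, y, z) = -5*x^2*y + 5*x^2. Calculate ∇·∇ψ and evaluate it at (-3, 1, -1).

∂²ψ/∂x² = 10*(-y + 1)
∂²ψ/∂y² = 0
∂²ψ/∂z² = 0
∇²ψ = -10*y + 10
At (-3, 1, -1): 0.

0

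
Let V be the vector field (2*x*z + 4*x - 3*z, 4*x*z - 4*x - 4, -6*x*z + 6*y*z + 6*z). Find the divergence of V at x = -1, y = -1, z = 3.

16

∂V₁/∂x = 2*z + 4
∂V₂/∂y = 0
∂V₃/∂z = -6*x + 6*y + 6
∇·V = -6*x + 6*y + 2*z + 10
At (-1, -1, 3): 16.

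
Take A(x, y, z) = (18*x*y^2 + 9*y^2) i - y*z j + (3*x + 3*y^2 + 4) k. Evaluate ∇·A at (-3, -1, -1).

19

∂A₁/∂x = 18*y^2
∂A₂/∂y = -z
∂A₃/∂z = 0
∇·A = 18*y^2 - z
At (-3, -1, -1): 19.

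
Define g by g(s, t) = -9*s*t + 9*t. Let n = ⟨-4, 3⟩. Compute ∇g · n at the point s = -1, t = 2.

∂g/∂s = -9*t
∂g/∂t = -9*s + 9
∇g at (-1, 2) = (-18, 18)
∇g · n = (-18)(-4) + (18)(3) = 126

126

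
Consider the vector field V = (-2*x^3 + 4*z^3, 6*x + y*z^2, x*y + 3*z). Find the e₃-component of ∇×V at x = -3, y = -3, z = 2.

(∇×V)_3 = ∂V₂/∂x − ∂V₁/∂y
= 6 − (0)
= 6
At (-3, -3, 2): 6.

6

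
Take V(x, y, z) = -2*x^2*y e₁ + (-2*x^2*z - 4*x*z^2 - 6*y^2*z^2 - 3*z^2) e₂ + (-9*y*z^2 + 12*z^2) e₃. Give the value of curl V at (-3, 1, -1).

(∇×V)₁ = ∂V₃/∂y − ∂V₂/∂z = 2*x^2 + 8*x*z + 12*y^2*z - 9*z^2 + 6*z
(∇×V)₂ = ∂V₁/∂z − ∂V₃/∂x = 0
(∇×V)₃ = ∂V₂/∂x − ∂V₁/∂y = 2*x^2 - 4*x*z - 4*z^2
∇×V = (2*x^2 + 8*x*z + 12*y^2*z - 9*z^2 + 6*z, 0, 2*x^2 - 4*x*z - 4*z^2)
At (-3, 1, -1): (15, 0, 2).

(15, 0, 2)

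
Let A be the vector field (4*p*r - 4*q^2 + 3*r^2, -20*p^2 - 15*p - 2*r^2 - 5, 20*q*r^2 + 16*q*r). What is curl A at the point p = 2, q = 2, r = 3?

(240, 26, -79)

(∇×A)₁ = ∂A₃/∂q − ∂A₂/∂r = 20*r^2 + 20*r
(∇×A)₂ = ∂A₁/∂r − ∂A₃/∂p = 4*p + 6*r
(∇×A)₃ = ∂A₂/∂p − ∂A₁/∂q = -40*p + 8*q - 15
∇×A = (20*r^2 + 20*r, 4*p + 6*r, -40*p + 8*q - 15)
At (2, 2, 3): (240, 26, -79).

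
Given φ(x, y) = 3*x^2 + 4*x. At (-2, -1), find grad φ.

∂φ/∂x = 6*x + 4
∂φ/∂y = 0
∇φ = (6*x + 4, 0)
At (-2, -1): (-8, 0).

(-8, 0)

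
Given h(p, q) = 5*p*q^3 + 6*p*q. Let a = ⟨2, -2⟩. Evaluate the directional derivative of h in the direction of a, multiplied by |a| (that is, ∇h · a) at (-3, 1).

∂h/∂p = 5*q^3 + 6*q
∂h/∂q = 15*p*q^2 + 6*p
∇h at (-3, 1) = (11, -63)
∇h · a = (11)(2) + (-63)(-2) = 148

148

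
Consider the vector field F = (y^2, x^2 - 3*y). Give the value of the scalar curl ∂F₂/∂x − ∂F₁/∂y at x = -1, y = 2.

∂F₂/∂x = 2*x
∂F₁/∂y = 2*y
Scalar curl = 2*x - 2*y
At (-1, 2): -6.

-6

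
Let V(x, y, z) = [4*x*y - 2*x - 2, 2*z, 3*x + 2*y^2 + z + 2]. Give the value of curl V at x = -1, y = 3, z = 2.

(∇×V)₁ = ∂V₃/∂y − ∂V₂/∂z = 4*y - 2
(∇×V)₂ = ∂V₁/∂z − ∂V₃/∂x = -3
(∇×V)₃ = ∂V₂/∂x − ∂V₁/∂y = -4*x
∇×V = (4*y - 2, -3, -4*x)
At (-1, 3, 2): (10, -3, 4).

(10, -3, 4)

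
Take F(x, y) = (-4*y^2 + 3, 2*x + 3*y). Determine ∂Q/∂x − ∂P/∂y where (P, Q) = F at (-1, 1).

10

∂F₂/∂x = 2
∂F₁/∂y = -8*y
Scalar curl = 8*y + 2
At (-1, 1): 10.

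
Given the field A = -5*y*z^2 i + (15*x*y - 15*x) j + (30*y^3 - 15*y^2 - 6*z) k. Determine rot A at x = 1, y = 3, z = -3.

(720, 90, 75)

(∇×A)₁ = ∂A₃/∂y − ∂A₂/∂z = 90*y^2 - 30*y
(∇×A)₂ = ∂A₁/∂z − ∂A₃/∂x = -10*y*z
(∇×A)₃ = ∂A₂/∂x − ∂A₁/∂y = 15*y + 5*z^2 - 15
∇×A = (90*y^2 - 30*y, -10*y*z, 15*y + 5*z^2 - 15)
At (1, 3, -3): (720, 90, 75).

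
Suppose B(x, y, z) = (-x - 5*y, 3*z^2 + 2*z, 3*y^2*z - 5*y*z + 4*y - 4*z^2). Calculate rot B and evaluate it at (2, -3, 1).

(∇×B)₁ = ∂B₃/∂y − ∂B₂/∂z = 6*y*z - 11*z + 2
(∇×B)₂ = ∂B₁/∂z − ∂B₃/∂x = 0
(∇×B)₃ = ∂B₂/∂x − ∂B₁/∂y = 5
∇×B = (6*y*z - 11*z + 2, 0, 5)
At (2, -3, 1): (-27, 0, 5).

(-27, 0, 5)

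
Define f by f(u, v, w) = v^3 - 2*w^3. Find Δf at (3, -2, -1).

∂²f/∂u² = 0
∂²f/∂v² = 6*v
∂²f/∂w² = -12*w
∇²f = 6*v - 12*w
At (3, -2, -1): 0.

0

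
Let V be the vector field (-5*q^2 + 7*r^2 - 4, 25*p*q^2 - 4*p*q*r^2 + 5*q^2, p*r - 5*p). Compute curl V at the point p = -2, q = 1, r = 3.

(∇×V)₁ = ∂V₃/∂q − ∂V₂/∂r = 8*p*q*r
(∇×V)₂ = ∂V₁/∂r − ∂V₃/∂p = 13*r + 5
(∇×V)₃ = ∂V₂/∂p − ∂V₁/∂q = 25*q^2 - 4*q*r^2 + 10*q
∇×V = (8*p*q*r, 13*r + 5, 25*q^2 - 4*q*r^2 + 10*q)
At (-2, 1, 3): (-48, 44, -1).

(-48, 44, -1)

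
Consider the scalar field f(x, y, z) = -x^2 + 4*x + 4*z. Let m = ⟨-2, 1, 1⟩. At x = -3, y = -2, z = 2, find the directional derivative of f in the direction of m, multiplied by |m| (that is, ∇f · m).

-16

∂f/∂x = -2*x + 4
∂f/∂y = 0
∂f/∂z = 4
∇f at (-3, -2, 2) = (10, 0, 4)
∇f · m = (10)(-2) + (0)(1) + (4)(1) = -16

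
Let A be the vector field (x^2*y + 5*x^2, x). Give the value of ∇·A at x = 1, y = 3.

16

∂A₁/∂x = 2*x*y + 10*x
∂A₂/∂y = 0
∇·A = 2*x*y + 10*x
At (1, 3): 16.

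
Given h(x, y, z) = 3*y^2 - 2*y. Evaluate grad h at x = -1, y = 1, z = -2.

(0, 4, 0)

∂h/∂x = 0
∂h/∂y = 6*y - 2
∂h/∂z = 0
∇h = (0, 6*y - 2, 0)
At (-1, 1, -2): (0, 4, 0).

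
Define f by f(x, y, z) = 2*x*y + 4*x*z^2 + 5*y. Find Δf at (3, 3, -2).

∂²f/∂x² = 0
∂²f/∂y² = 0
∂²f/∂z² = 8*x
∇²f = 8*x
At (3, 3, -2): 24.

24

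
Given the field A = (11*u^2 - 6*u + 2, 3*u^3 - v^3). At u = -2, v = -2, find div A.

∂A₁/∂u = 22*u - 6
∂A₂/∂v = -3*v^2
∇·A = 22*u - 3*v^2 - 6
At (-2, -2): -62.

-62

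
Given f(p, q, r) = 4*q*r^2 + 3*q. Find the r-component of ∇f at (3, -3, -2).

(∇f)_3 = ∂f/∂r = 8*q*r
At (3, -3, -2): 48.

48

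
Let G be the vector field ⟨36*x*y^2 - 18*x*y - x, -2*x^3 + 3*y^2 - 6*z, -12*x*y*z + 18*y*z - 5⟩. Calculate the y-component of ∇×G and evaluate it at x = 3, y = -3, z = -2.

72

(∇×G)_2 = ∂G₁/∂z − ∂G₃/∂x
= 0 − (-12*y*z)
= 12*y*z
At (3, -3, -2): 72.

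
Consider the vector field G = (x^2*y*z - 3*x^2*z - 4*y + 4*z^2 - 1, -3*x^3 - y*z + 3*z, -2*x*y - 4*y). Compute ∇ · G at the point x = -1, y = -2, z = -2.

∂G₁/∂x = 2*x*y*z - 6*x*z
∂G₂/∂y = -z
∂G₃/∂z = 0
∇·G = 2*x*y*z - 6*x*z - z
At (-1, -2, -2): -18.

-18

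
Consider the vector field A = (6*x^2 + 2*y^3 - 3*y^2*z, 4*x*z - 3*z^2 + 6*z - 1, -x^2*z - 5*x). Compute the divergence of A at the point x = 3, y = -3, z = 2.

∂A₁/∂x = 12*x
∂A₂/∂y = 0
∂A₃/∂z = -x^2
∇·A = -x^2 + 12*x
At (3, -3, 2): 27.

27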